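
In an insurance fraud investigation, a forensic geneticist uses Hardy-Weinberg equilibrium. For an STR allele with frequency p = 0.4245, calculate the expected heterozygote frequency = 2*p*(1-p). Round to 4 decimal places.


Hardy-Weinberg heterozygote frequency:
q = 1 - p = 1 - 0.4245 = 0.5755
2pq = 2 * 0.4245 * 0.5755 = 0.4886

0.4886


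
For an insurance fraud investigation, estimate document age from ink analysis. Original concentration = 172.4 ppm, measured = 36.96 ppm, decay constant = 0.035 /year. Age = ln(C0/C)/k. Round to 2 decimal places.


Document age estimation:
C0/C = 172.4 / 36.96 = 4.664502
ln(C0/C) = 1.539981
t = 1.539981 / 0.035 = 44.00 years

44.00


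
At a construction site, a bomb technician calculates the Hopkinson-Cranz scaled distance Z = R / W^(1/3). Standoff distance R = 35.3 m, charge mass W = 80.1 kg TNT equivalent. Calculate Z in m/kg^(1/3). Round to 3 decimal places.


Scaled distance calculation:
W^(1/3) = 80.1^(1/3) = 4.310664
Z = R / W^(1/3) = 35.3 / 4.310664
Z = 8.189 m/kg^(1/3)

8.189


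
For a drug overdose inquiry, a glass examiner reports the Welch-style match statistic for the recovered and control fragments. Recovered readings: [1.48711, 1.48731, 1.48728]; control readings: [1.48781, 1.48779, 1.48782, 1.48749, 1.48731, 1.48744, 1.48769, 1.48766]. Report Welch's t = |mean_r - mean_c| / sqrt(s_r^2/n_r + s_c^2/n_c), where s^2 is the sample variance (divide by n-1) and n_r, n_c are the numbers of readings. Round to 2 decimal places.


Welch's t-criterion for glass RI comparison:
Recovered mean = sum / n_r = 4.4617 / 3 = 1.4872333
Control mean = sum / n_c = 11.90101 / 8 = 1.4876262
Recovered sample variance s_r^2 = 1.16333e-08
Control sample variance s_c^2 = 3.66554e-08
Welch SE (unpooled) = sqrt(s_r^2/n_r + s_c^2/n_c) = sqrt(3.87778e-09 + 4.58192e-09) = sqrt(8.4597e-09) = 9.19766e-05
|mean_r - mean_c| = 0.000392917
t = 0.000392917 / 9.19766e-05 = 4.27

4.27


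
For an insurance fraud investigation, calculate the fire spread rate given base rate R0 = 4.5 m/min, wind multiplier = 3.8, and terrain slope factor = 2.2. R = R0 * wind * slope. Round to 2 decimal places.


Fire spread rate calculation:
R = R0 * wind_factor * slope_factor
= 4.5 * 3.8 * 2.2
= 17.1 * 2.2
= 37.62 m/min

37.62


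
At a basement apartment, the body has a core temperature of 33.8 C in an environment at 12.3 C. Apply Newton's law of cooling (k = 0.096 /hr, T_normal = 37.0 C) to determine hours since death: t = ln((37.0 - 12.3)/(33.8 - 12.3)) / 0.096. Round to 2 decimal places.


Using Newton's law of cooling:
t = ln((T_normal - T_ambient) / (T_body - T_ambient)) / k
T_normal - T_ambient = 24.7
T_body - T_ambient = 21.5
Ratio = 1.148837
ln(ratio) = 0.13875
t = 0.13875 / 0.096 = 1.45 hours

1.45


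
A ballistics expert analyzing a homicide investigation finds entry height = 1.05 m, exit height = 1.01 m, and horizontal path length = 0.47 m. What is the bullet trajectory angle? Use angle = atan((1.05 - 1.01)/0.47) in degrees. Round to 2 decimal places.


Bullet trajectory angle:
Height difference = 1.05 - 1.01 = 0.04 m
angle = atan(0.04 / 0.47)
angle = atan(0.085106)
angle = 4.86 degrees

4.86


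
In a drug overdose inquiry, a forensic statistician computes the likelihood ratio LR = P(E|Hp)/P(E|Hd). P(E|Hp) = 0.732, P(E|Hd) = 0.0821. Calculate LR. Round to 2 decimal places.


Likelihood ratio calculation:
LR = P(E|Hp) / P(E|Hd)
LR = 0.732 / 0.0821
LR = 8.92

8.92


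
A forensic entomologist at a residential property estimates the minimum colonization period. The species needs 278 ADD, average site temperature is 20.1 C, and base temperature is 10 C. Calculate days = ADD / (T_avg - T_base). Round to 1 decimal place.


Insect development time:
Effective temperature = avg_temp - T_base = 20.1 - 10 = 10.1 C
Days = ADD / effective_temp = 278 / 10.1 = 27.5 days

27.5


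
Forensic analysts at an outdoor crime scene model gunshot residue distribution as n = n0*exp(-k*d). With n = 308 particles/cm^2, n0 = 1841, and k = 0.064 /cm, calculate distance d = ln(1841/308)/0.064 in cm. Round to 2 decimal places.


GSR distance calculation:
n0/n = 1841 / 308 = 5.977273
ln(n0/n) = 1.787964
d = 1.787964 / 0.064 = 27.94 cm

27.94


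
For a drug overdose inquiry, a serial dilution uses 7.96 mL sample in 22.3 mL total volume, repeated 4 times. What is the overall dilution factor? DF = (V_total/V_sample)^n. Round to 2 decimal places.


Dilution factor calculation:
Single dilution = V_total / V_sample = 22.3 / 7.96 ≈ 2.801508
Number of dilutions = 4
Total DF = (22.3 / 7.96)^4 (full precision, rounded at the end) = 61.60

61.60


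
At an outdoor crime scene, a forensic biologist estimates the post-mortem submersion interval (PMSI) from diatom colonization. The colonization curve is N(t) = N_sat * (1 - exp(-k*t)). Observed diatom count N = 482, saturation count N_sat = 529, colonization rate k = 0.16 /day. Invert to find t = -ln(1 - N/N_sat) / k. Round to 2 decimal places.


PMSI from diatom colonization curve:
N / N_sat = 482 / 529 = 0.911153
1 - N/N_sat = 0.088847
ln(1 - N/N_sat) = -2.420839
t = -ln(1 - N/N_sat) / k = -(-2.420839) / 0.16 = 15.13 days

15.13


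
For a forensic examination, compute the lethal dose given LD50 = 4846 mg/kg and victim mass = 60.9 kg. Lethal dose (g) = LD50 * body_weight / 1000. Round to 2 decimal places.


Lethal dose calculation:
Lethal dose = LD50 * body_weight / 1000
= 4846 * 60.9 / 1000
= 295121.4 / 1000
= 295.12 g

295.12


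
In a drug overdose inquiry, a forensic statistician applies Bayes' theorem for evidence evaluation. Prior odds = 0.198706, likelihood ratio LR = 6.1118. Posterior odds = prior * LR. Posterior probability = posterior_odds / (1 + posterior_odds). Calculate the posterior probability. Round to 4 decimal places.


Bayesian evidence evaluation:
Posterior odds = prior_odds * LR = 0.198706 * 6.1118 = 1.214451
Posterior probability = posterior_odds / (1 + posterior_odds)
= 1.214451 / (1 + 1.214451)
= 1.214451 / 2.214451
= 0.5484

0.5484


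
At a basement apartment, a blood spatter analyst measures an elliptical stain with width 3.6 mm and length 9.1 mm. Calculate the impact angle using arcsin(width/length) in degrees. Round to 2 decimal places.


Blood spatter impact angle calculation:
width / length = 3.6 / 9.1 = 0.395604
angle = arcsin(0.395604)
angle = 23.30 degrees

23.30


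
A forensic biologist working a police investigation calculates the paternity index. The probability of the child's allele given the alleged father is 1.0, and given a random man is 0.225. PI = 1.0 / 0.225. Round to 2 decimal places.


Paternity Index calculation:
PI = P(allele|father) / P(allele|random)
PI = 1.0 / 0.225
PI = 4.44

4.44


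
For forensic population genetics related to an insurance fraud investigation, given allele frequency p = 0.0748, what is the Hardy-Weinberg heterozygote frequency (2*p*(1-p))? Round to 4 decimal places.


Hardy-Weinberg heterozygote frequency:
q = 1 - p = 1 - 0.0748 = 0.9252
2pq = 2 * 0.0748 * 0.9252 = 0.1384

0.1384


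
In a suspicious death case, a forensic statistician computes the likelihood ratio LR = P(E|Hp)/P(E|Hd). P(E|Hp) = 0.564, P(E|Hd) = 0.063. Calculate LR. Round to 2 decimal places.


Likelihood ratio calculation:
LR = P(E|Hp) / P(E|Hd)
LR = 0.564 / 0.063
LR = 8.95

8.95


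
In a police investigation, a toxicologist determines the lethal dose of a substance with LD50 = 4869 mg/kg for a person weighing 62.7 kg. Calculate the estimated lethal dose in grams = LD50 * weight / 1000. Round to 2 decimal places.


Lethal dose calculation:
Lethal dose = LD50 * body_weight / 1000
= 4869 * 62.7 / 1000
= 305286.3 / 1000
= 305.29 g

305.29


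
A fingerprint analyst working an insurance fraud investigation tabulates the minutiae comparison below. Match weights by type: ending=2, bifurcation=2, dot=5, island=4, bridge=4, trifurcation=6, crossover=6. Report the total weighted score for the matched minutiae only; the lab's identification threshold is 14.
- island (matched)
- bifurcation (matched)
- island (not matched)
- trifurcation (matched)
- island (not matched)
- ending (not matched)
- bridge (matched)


Weighted minutiae match score:
  island: matched, +4 (running total 4)
  bifurcation: matched, +2 (running total 6)
  island: not matched, +0
  trifurcation: matched, +6 (running total 12)
  island: not matched, +0
  ending: not matched, +0
  bridge: matched, +4 (running total 16)
Total score = 16
Threshold = 14; verdict = identification

16


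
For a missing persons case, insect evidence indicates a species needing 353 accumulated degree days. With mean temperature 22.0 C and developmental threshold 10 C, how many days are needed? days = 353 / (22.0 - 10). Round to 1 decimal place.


Insect development time:
Effective temperature = avg_temp - T_base = 22.0 - 10 = 12.0 C
Days = ADD / effective_temp = 353 / 12.0 = 29.4 days

29.4


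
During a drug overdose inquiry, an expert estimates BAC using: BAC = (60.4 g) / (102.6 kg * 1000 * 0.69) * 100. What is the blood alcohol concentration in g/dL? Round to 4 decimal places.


Applying the Widmark formula:
BAC = (dose_g / (body_wt * 1000 * r)) * 100
Denominator = 102.6 * 1000 * 0.69 = 70794
BAC = (60.4 / 70794) * 100
BAC = 0.0853 g/dL

0.0853


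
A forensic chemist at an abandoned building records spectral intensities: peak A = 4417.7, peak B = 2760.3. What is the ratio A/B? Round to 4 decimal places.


Spectral peak ratio:
Peak A = 4417.7 counts
Peak B = 2760.3 counts
Ratio = 4417.7 / 2760.3 = 1.6004

1.6004


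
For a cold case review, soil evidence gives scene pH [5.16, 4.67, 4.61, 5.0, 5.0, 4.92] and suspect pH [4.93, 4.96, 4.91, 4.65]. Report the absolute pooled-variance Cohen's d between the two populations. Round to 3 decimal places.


Pooled-variance Cohen's d for soil pH comparison:
Scene mean = 29.36 / 6 = 4.893333
Suspect mean = 19.45 / 4 = 4.8625
Scene sample variance s_s^2 = 0.044947
Suspect sample variance s_c^2 = 0.020492
Pooled variance = ((n_s-1)*s_s^2 + (n_c-1)*s_c^2) / (n_s + n_c - 2) = 0.035776
Pooled SD = sqrt(0.035776) = 0.189145
Mean difference = 0.030833
|d| = |0.030833| / 0.189145 = 0.163

0.163


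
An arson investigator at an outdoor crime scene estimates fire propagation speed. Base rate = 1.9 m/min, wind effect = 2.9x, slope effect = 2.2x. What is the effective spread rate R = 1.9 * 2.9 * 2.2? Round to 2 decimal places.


Fire spread rate calculation:
R = R0 * wind_factor * slope_factor
= 1.9 * 2.9 * 2.2
= 5.51 * 2.2
= 12.12 m/min

12.12


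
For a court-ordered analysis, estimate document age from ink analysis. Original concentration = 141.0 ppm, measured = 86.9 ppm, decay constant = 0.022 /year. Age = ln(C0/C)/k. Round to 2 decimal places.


Document age estimation:
C0/C = 141.0 / 86.9 = 1.622555
ln(C0/C) = 0.484002
t = 0.484002 / 0.022 = 22.00 years

22.00


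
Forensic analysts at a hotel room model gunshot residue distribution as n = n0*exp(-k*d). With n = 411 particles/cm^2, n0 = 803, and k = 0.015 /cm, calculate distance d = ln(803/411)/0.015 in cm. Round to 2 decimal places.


GSR distance calculation:
n0/n = 803 / 411 = 1.953771
ln(n0/n) = 0.669761
d = 0.669761 / 0.015 = 44.65 cm

44.65


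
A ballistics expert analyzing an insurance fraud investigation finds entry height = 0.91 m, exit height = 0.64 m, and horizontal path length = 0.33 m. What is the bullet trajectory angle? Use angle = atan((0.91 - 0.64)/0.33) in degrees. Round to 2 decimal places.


Bullet trajectory angle:
Height difference = 0.91 - 0.64 = 0.27 m
angle = atan(0.27 / 0.33)
angle = atan(0.818182)
angle = 39.29 degrees

39.29


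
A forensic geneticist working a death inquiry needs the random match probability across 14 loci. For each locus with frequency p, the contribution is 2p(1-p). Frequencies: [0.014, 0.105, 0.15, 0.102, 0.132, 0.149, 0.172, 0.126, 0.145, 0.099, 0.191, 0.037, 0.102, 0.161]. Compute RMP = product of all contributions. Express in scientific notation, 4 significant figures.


Computing RMP for 14 loci:
Locus 1: 2 * 0.014 * 0.986 = 0.027608
Locus 2: 2 * 0.105 * 0.895 = 0.18795
Locus 3: 2 * 0.15 * 0.85 = 0.255
Locus 4: 2 * 0.102 * 0.898 = 0.183192
Locus 5: 2 * 0.132 * 0.868 = 0.229152
Locus 6: 2 * 0.149 * 0.851 = 0.253598
Locus 7: 2 * 0.172 * 0.828 = 0.284832
Locus 8: 2 * 0.126 * 0.874 = 0.220248
Locus 9: 2 * 0.145 * 0.855 = 0.24795
Locus 10: 2 * 0.099 * 0.901 = 0.178398
Locus 11: 2 * 0.191 * 0.809 = 0.309038
Locus 12: 2 * 0.037 * 0.963 = 0.071262
Locus 13: 2 * 0.102 * 0.898 = 0.183192
Locus 14: 2 * 0.161 * 0.839 = 0.270158
RMP = 4.260e-11

4.260e-11


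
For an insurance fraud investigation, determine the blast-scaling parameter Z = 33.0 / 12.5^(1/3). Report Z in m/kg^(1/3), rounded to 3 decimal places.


Scaled distance calculation:
W^(1/3) = 12.5^(1/3) = 2.320794
Z = R / W^(1/3) = 33.0 / 2.320794
Z = 14.219 m/kg^(1/3)

14.219


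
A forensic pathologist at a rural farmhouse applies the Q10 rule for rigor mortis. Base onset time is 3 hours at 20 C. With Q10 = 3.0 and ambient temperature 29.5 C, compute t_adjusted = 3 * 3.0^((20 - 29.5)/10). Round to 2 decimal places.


Rigor mortis time adjustment:
Exponent = (T_ref - T_actual) / 10 = (20 - 29.5) / 10 = -0.95
Q10 factor = 3.0^-0.95 = 0.35216
t_adjusted = 3 * 0.35216 = 1.06 hours

1.06


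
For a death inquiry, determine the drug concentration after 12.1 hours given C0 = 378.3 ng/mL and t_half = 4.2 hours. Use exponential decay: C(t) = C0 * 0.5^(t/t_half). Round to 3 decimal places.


Drug concentration decay:
Number of half-lives = t / t_half = 12.1 / 4.2 = 2.880952
Decay factor = 0.5^2.880952 = 0.13575225
C(t) = 378.3 * 0.13575225 = 51.355 ng/mL

51.355


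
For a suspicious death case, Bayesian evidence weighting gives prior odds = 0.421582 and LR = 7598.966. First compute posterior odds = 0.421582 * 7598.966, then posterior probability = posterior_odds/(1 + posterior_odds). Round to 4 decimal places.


Bayesian evidence evaluation:
Posterior odds = prior_odds * LR = 0.421582 * 7598.966 = 3203.587
Posterior probability = posterior_odds / (1 + posterior_odds)
= 3203.587 / (1 + 3203.587)
= 3203.587 / 3204.587
= 0.9997

0.9997


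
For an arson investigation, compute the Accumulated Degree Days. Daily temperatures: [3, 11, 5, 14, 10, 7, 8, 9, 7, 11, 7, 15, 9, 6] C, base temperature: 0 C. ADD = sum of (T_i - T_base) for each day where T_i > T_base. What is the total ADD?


Computing ADD day by day:
Day 1: max(0, 3 - 0) = 3
Day 2: max(0, 11 - 0) = 11
Day 3: max(0, 5 - 0) = 5
Day 4: max(0, 14 - 0) = 14
Day 5: max(0, 10 - 0) = 10
Day 6: max(0, 7 - 0) = 7
Day 7: max(0, 8 - 0) = 8
Day 8: max(0, 9 - 0) = 9
Day 9: max(0, 7 - 0) = 7
Day 10: max(0, 11 - 0) = 11
Day 11: max(0, 7 - 0) = 7
Day 12: max(0, 15 - 0) = 15
Day 13: max(0, 9 - 0) = 9
Day 14: max(0, 6 - 0) = 6
Total ADD = 122

122


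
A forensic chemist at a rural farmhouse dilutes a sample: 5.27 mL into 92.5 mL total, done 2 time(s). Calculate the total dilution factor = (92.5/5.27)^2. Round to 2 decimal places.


Dilution factor calculation:
Single dilution = V_total / V_sample = 92.5 / 5.27 ≈ 17.552182
Number of dilutions = 2
Total DF = (92.5 / 5.27)^2 (full precision, rounded at the end) = 308.08

308.08


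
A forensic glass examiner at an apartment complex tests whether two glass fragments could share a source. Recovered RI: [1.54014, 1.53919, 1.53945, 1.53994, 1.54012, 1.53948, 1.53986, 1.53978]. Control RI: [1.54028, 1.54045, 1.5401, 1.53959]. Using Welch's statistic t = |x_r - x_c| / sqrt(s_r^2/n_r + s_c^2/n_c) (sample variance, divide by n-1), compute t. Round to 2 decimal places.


Welch's t-criterion for glass RI comparison:
Recovered mean = sum / n_r = 12.31796 / 8 = 1.539745
Control mean = sum / n_c = 6.16042 / 4 = 1.540105
Recovered sample variance s_r^2 = 1.16343e-07
Control sample variance s_c^2 = 1.383e-07
Welch SE (unpooled) = sqrt(s_r^2/n_r + s_c^2/n_c) = sqrt(1.45429e-08 + 3.4575e-08) = sqrt(4.91179e-08) = 0.000221626
|mean_r - mean_c| = 0.00036
t = 0.00036 / 0.000221626 = 1.62

1.62


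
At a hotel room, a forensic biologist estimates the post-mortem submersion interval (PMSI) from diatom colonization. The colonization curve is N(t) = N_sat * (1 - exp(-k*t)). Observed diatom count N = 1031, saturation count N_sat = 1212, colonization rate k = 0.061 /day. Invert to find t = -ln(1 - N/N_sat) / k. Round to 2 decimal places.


PMSI from diatom colonization curve:
N / N_sat = 1031 / 1212 = 0.85066
1 - N/N_sat = 0.14934
ln(1 - N/N_sat) = -1.90153
t = -ln(1 - N/N_sat) / k = -(-1.90153) / 0.061 = 31.17 days

31.17


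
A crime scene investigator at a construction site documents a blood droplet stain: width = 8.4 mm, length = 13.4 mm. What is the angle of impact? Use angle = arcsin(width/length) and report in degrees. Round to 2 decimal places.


Blood spatter impact angle calculation:
width / length = 8.4 / 13.4 = 0.626866
angle = arcsin(0.626866)
angle = 38.82 degrees

38.82


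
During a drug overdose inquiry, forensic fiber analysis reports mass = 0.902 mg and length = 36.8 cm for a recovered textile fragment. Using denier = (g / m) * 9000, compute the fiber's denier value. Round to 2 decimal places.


Denier calculation:
Mass in grams = 0.902 mg / 1000 = 0.000902 g
Length in meters = 36.8 cm / 100 = 0.368 m
Linear density = mass / length = 0.000902 / 0.368 = 0.00245109 g/m
Denier = (g/m) * 9000 = 0.00245109 * 9000 = 22.06

22.06


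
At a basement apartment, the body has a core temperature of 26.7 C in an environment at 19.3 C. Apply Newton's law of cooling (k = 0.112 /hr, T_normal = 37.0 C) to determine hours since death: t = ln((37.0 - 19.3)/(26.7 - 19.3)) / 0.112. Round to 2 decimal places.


Using Newton's law of cooling:
t = ln((T_normal - T_ambient) / (T_body - T_ambient)) / k
T_normal - T_ambient = 17.7
T_body - T_ambient = 7.4
Ratio = 2.391892
ln(ratio) = 0.872085
t = 0.872085 / 0.112 = 7.79 hours

7.79


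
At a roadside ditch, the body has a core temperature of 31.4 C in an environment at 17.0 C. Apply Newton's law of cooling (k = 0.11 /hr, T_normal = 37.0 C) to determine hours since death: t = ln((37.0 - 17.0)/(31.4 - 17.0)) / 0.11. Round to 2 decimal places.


Using Newton's law of cooling:
t = ln((T_normal - T_ambient) / (T_body - T_ambient)) / k
T_normal - T_ambient = 20.0
T_body - T_ambient = 14.4
Ratio = 1.388889
ln(ratio) = 0.328504
t = 0.328504 / 0.11 = 2.99 hours

2.99


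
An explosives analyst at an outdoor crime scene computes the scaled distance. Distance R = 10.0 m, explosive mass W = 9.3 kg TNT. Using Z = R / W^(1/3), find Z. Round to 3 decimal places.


Scaled distance calculation:
W^(1/3) = 9.3^(1/3) = 2.102944
Z = R / W^(1/3) = 10.0 / 2.102944
Z = 4.755 m/kg^(1/3)

4.755


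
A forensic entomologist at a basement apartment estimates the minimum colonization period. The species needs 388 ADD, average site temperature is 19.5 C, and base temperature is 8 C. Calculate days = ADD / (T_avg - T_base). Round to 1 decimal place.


Insect development time:
Effective temperature = avg_temp - T_base = 19.5 - 8 = 11.5 C
Days = ADD / effective_temp = 388 / 11.5 = 33.7 days

33.7


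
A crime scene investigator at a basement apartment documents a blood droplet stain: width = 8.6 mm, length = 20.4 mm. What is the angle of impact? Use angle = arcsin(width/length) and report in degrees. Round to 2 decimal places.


Blood spatter impact angle calculation:
width / length = 8.6 / 20.4 = 0.421569
angle = arcsin(0.421569)
angle = 24.93 degrees

24.93


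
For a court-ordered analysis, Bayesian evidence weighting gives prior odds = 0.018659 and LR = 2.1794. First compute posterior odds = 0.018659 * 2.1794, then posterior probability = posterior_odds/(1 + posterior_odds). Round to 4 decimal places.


Bayesian evidence evaluation:
Posterior odds = prior_odds * LR = 0.018659 * 2.1794 = 0.04066542
Posterior probability = posterior_odds / (1 + posterior_odds)
= 0.04066542 / (1 + 0.04066542)
= 0.04066542 / 1.04066542
= 0.0391

0.0391


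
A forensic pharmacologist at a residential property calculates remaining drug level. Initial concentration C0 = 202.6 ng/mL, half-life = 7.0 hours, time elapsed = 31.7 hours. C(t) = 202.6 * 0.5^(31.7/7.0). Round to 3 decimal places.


Drug concentration decay:
Number of half-lives = t / t_half = 31.7 / 7.0 = 4.528571
Decay factor = 0.5^4.528571 = 0.04332757
C(t) = 202.6 * 0.04332757 = 8.778 ng/mL

8.778


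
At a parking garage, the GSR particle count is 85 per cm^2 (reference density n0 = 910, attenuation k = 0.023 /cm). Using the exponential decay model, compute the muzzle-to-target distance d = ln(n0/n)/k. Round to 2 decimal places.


GSR distance calculation:
n0/n = 910 / 85 = 10.705882
ln(n0/n) = 2.370793
d = 2.370793 / 0.023 = 103.08 cm

103.08


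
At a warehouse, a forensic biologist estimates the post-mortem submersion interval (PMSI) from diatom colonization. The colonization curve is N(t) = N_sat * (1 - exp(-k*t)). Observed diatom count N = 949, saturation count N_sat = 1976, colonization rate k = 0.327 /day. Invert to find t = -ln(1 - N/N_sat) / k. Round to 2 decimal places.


PMSI from diatom colonization curve:
N / N_sat = 949 / 1976 = 0.480263
1 - N/N_sat = 0.519737
ln(1 - N/N_sat) = -0.654432
t = -ln(1 - N/N_sat) / k = -(-0.654432) / 0.327 = 2.00 days

2.00


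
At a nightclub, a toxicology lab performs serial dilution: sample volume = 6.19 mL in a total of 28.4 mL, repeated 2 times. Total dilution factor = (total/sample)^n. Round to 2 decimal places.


Dilution factor calculation:
Single dilution = V_total / V_sample = 28.4 / 6.19 ≈ 4.588045
Number of dilutions = 2
Total DF = (28.4 / 6.19)^2 (full precision, rounded at the end) = 21.05

21.05


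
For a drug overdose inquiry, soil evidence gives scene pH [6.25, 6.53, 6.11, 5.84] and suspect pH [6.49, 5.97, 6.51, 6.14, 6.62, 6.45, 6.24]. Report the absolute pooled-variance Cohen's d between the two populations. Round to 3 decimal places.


Pooled-variance Cohen's d for soil pH comparison:
Scene mean = 24.73 / 4 = 6.1825
Suspect mean = 44.42 / 7 = 6.345714
Scene sample variance s_s^2 = 0.082625
Suspect sample variance s_c^2 = 0.054762
Pooled variance = ((n_s-1)*s_s^2 + (n_c-1)*s_c^2) / (n_s + n_c - 2) = 0.06405
Pooled SD = sqrt(0.06405) = 0.253081
Mean difference = -0.163214
|d| = |-0.163214| / 0.253081 = 0.645

0.645


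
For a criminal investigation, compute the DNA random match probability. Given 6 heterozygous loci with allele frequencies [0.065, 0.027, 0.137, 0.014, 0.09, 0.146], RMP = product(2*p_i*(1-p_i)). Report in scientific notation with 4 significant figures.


Computing RMP for 6 loci:
Locus 1: 2 * 0.065 * 0.935 = 0.12155
Locus 2: 2 * 0.027 * 0.973 = 0.052542
Locus 3: 2 * 0.137 * 0.863 = 0.236462
Locus 4: 2 * 0.014 * 0.986 = 0.027608
Locus 5: 2 * 0.09 * 0.91 = 0.1638
Locus 6: 2 * 0.146 * 0.854 = 0.249368
RMP = 1.703e-06

1.703e-06


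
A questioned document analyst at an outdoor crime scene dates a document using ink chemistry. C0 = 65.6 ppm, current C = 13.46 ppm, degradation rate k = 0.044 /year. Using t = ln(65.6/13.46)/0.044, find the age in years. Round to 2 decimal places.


Document age estimation:
C0/C = 65.6 / 13.46 = 4.8737
ln(C0/C) = 1.583853
t = 1.583853 / 0.044 = 36.00 years

36.00


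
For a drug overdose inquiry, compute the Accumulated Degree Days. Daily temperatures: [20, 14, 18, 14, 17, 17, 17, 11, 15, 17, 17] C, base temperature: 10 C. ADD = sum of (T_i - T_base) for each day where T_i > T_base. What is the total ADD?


Computing ADD day by day:
Day 1: max(0, 20 - 10) = 10
Day 2: max(0, 14 - 10) = 4
Day 3: max(0, 18 - 10) = 8
Day 4: max(0, 14 - 10) = 4
Day 5: max(0, 17 - 10) = 7
Day 6: max(0, 17 - 10) = 7
Day 7: max(0, 17 - 10) = 7
Day 8: max(0, 11 - 10) = 1
Day 9: max(0, 15 - 10) = 5
Day 10: max(0, 17 - 10) = 7
Day 11: max(0, 17 - 10) = 7
Total ADD = 67

67


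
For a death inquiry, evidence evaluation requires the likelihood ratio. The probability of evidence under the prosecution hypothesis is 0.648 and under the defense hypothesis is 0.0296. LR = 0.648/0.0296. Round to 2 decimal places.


Likelihood ratio calculation:
LR = P(E|Hp) / P(E|Hd)
LR = 0.648 / 0.0296
LR = 21.89

21.89


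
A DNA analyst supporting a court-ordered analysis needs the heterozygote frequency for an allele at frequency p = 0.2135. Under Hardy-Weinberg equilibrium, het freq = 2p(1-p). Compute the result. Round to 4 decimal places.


Hardy-Weinberg heterozygote frequency:
q = 1 - p = 1 - 0.2135 = 0.7865
2pq = 2 * 0.2135 * 0.7865 = 0.3358

0.3358


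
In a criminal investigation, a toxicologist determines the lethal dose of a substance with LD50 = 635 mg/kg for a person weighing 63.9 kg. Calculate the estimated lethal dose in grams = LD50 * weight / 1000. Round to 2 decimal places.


Lethal dose calculation:
Lethal dose = LD50 * body_weight / 1000
= 635 * 63.9 / 1000
= 40576.5 / 1000
= 40.58 g

40.58


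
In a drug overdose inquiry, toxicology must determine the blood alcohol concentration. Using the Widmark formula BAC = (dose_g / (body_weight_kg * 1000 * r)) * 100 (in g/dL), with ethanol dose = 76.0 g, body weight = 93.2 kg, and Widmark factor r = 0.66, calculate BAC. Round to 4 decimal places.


Applying the Widmark formula:
BAC = (dose_g / (body_wt * 1000 * r)) * 100
Denominator = 93.2 * 1000 * 0.66 = 61512
BAC = (76.0 / 61512) * 100
BAC = 0.1236 g/dL

0.1236


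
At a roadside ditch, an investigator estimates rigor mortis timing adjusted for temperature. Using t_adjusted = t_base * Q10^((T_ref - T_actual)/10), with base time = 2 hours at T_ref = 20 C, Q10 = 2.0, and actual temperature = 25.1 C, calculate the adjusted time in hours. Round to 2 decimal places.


Rigor mortis time adjustment:
Exponent = (T_ref - T_actual) / 10 = (20 - 25.1) / 10 = -0.51
Q10 factor = 2.0^-0.51 = 0.70222
t_adjusted = 2 * 0.70222 = 1.40 hours

1.40


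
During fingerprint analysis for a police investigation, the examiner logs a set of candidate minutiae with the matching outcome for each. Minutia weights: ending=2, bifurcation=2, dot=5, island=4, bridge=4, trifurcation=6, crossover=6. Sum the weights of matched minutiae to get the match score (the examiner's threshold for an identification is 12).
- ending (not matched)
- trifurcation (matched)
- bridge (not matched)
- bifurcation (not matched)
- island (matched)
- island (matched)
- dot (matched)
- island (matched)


Weighted minutiae match score:
  ending: not matched, +0
  trifurcation: matched, +6 (running total 6)
  bridge: not matched, +0
  bifurcation: not matched, +0
  island: matched, +4 (running total 10)
  island: matched, +4 (running total 14)
  dot: matched, +5 (running total 19)
  island: matched, +4 (running total 23)
Total score = 23
Threshold = 12; verdict = identification

23


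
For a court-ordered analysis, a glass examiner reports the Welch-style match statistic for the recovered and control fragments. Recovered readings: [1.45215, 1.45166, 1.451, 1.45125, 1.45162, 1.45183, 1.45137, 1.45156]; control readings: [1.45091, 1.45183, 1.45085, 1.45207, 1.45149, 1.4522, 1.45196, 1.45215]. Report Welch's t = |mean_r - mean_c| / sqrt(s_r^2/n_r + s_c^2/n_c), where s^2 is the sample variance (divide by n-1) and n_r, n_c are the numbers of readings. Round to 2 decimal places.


Welch's t-criterion for glass RI comparison:
Recovered mean = sum / n_r = 11.61244 / 8 = 1.451555
Control mean = sum / n_c = 11.61346 / 8 = 1.4516825
Recovered sample variance s_r^2 = 1.25743e-07
Control sample variance s_c^2 = 2.94593e-07
Welch SE (unpooled) = sqrt(s_r^2/n_r + s_c^2/n_c) = sqrt(1.57179e-08 + 3.68241e-08) = sqrt(5.2542e-08) = 0.00022922
|mean_r - mean_c| = 0.0001275
t = 0.0001275 / 0.00022922 = 0.56

0.56


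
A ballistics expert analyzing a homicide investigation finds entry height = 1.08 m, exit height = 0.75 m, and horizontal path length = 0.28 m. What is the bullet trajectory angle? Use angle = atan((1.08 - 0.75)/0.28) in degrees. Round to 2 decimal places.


Bullet trajectory angle:
Height difference = 1.08 - 0.75 = 0.33 m
angle = atan(0.33 / 0.28)
angle = atan(1.178571)
angle = 49.69 degrees

49.69


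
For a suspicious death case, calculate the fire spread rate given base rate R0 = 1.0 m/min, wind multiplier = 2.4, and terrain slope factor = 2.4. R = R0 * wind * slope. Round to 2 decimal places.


Fire spread rate calculation:
R = R0 * wind_factor * slope_factor
= 1.0 * 2.4 * 2.4
= 2.4 * 2.4
= 5.76 m/min

5.76


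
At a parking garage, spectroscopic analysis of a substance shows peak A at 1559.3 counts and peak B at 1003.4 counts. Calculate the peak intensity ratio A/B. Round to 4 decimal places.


Spectral peak ratio:
Peak A = 1559.3 counts
Peak B = 1003.4 counts
Ratio = 1559.3 / 1003.4 = 1.5540

1.5540


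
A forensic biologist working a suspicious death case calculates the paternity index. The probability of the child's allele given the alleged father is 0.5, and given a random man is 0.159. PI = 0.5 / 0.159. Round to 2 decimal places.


Paternity Index calculation:
PI = P(allele|father) / P(allele|random)
PI = 0.5 / 0.159
PI = 3.14

3.14


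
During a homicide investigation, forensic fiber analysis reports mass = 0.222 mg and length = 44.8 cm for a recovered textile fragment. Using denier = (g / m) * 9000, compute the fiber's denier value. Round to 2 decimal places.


Denier calculation:
Mass in grams = 0.222 mg / 1000 = 0.000222 g
Length in meters = 44.8 cm / 100 = 0.448 m
Linear density = mass / length = 0.000222 / 0.448 = 0.00049554 g/m
Denier = (g/m) * 9000 = 0.00049554 * 9000 = 4.46

4.46


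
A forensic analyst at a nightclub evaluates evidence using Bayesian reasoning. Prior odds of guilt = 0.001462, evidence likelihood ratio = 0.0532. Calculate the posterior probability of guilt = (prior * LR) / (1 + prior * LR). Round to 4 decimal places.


Bayesian evidence evaluation:
Posterior odds = prior_odds * LR = 0.001462 * 0.0532 = 0.0000777784
Posterior probability = posterior_odds / (1 + posterior_odds)
= 0.0000777784 / (1 + 0.0000777784)
= 0.0000777784 / 1.0000777784
= 0.0001

0.0001


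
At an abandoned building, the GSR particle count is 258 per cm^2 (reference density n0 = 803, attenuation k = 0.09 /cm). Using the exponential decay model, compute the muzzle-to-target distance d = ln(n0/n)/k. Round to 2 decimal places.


GSR distance calculation:
n0/n = 803 / 258 = 3.112403
ln(n0/n) = 1.135395
d = 1.135395 / 0.09 = 12.62 cm

12.62


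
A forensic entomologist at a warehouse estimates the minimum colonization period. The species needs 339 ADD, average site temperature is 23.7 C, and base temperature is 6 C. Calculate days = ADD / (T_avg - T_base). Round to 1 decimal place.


Insect development time:
Effective temperature = avg_temp - T_base = 23.7 - 6 = 17.7 C
Days = ADD / effective_temp = 339 / 17.7 = 19.2 days

19.2


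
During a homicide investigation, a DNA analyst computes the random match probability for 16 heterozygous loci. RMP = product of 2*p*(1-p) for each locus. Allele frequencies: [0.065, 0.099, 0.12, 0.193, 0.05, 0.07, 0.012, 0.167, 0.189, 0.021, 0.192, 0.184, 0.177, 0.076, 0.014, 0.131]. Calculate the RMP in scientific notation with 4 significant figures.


Computing RMP for 16 loci:
Locus 1: 2 * 0.065 * 0.935 = 0.12155
Locus 2: 2 * 0.099 * 0.901 = 0.178398
Locus 3: 2 * 0.12 * 0.88 = 0.2112
Locus 4: 2 * 0.193 * 0.807 = 0.311502
Locus 5: 2 * 0.05 * 0.95 = 0.095
Locus 6: 2 * 0.07 * 0.93 = 0.1302
Locus 7: 2 * 0.012 * 0.988 = 0.023712
Locus 8: 2 * 0.167 * 0.833 = 0.278222
Locus 9: 2 * 0.189 * 0.811 = 0.306558
Locus 10: 2 * 0.021 * 0.979 = 0.041118
Locus 11: 2 * 0.192 * 0.808 = 0.310272
Locus 12: 2 * 0.184 * 0.816 = 0.300288
Locus 13: 2 * 0.177 * 0.823 = 0.291342
Locus 14: 2 * 0.076 * 0.924 = 0.140448
Locus 15: 2 * 0.014 * 0.986 = 0.027608
Locus 16: 2 * 0.131 * 0.869 = 0.227678
RMP = 3.516e-14

3.516e-14


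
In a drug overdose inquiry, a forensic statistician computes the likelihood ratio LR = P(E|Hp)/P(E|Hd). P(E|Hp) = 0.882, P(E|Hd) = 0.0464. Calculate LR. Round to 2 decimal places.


Likelihood ratio calculation:
LR = P(E|Hp) / P(E|Hd)
LR = 0.882 / 0.0464
LR = 19.01

19.01


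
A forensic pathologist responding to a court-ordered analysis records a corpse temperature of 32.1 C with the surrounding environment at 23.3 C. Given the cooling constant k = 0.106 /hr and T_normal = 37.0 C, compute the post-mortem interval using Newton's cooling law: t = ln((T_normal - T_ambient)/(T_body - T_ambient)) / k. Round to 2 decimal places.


Using Newton's law of cooling:
t = ln((T_normal - T_ambient) / (T_body - T_ambient)) / k
T_normal - T_ambient = 13.7
T_body - T_ambient = 8.8
Ratio = 1.556818
ln(ratio) = 0.442644
t = 0.442644 / 0.106 = 4.18 hours

4.18


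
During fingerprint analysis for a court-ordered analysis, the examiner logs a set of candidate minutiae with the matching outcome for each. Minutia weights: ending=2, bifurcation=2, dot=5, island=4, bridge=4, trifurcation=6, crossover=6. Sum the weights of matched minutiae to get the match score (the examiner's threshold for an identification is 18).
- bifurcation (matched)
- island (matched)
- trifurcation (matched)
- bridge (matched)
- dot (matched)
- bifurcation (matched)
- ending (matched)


Weighted minutiae match score:
  bifurcation: matched, +2 (running total 2)
  island: matched, +4 (running total 6)
  trifurcation: matched, +6 (running total 12)
  bridge: matched, +4 (running total 16)
  dot: matched, +5 (running total 21)
  bifurcation: matched, +2 (running total 23)
  ending: matched, +2 (running total 25)
Total score = 25
Threshold = 18; verdict = identification

25


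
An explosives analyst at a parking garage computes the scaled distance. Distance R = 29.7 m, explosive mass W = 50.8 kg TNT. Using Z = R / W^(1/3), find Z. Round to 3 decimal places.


Scaled distance calculation:
W^(1/3) = 50.8^(1/3) = 3.703576
Z = R / W^(1/3) = 29.7 / 3.703576
Z = 8.019 m/kg^(1/3)

8.019


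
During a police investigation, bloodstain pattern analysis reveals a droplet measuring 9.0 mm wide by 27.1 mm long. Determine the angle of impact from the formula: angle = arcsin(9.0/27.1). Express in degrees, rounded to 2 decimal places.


Blood spatter impact angle calculation:
width / length = 9.0 / 27.1 = 0.332103
angle = arcsin(0.332103)
angle = 19.40 degrees

19.40


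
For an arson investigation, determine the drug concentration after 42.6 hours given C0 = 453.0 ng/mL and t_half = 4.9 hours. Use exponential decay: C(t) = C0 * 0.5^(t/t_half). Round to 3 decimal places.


Drug concentration decay:
Number of half-lives = t / t_half = 42.6 / 4.9 = 8.693878
Decay factor = 0.5^8.693878 = 0.0024148
C(t) = 453.0 * 0.0024148 = 1.094 ng/mL

1.094


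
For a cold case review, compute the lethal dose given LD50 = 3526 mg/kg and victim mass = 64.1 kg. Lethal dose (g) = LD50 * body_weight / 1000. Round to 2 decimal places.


Lethal dose calculation:
Lethal dose = LD50 * body_weight / 1000
= 3526 * 64.1 / 1000
= 226016.6 / 1000
= 226.02 g

226.02


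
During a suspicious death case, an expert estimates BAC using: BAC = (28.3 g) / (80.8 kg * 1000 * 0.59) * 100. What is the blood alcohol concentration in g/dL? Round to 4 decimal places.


Applying the Widmark formula:
BAC = (dose_g / (body_wt * 1000 * r)) * 100
Denominator = 80.8 * 1000 * 0.59 = 47672
BAC = (28.3 / 47672) * 100
BAC = 0.0594 g/dL

0.0594


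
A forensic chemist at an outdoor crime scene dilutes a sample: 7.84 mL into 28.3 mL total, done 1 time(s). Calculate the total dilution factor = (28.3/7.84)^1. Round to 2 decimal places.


Dilution factor calculation:
Single dilution = V_total / V_sample = 28.3 / 7.84 ≈ 3.609694
Number of dilutions = 1
Total DF = (28.3 / 7.84)^1 (full precision, rounded at the end) = 3.61

3.61


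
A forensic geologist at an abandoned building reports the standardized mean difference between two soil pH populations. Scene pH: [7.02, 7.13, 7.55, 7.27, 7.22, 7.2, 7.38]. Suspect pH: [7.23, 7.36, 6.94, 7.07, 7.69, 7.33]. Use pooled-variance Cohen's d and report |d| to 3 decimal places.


Pooled-variance Cohen's d for soil pH comparison:
Scene mean = 50.77 / 7 = 7.252857
Suspect mean = 43.62 / 6 = 7.27
Scene sample variance s_s^2 = 0.029657
Suspect sample variance s_c^2 = 0.06772
Pooled variance = ((n_s-1)*s_s^2 + (n_c-1)*s_c^2) / (n_s + n_c - 2) = 0.046958
Pooled SD = sqrt(0.046958) = 0.216698
Mean difference = -0.017143
|d| = |-0.017143| / 0.216698 = 0.079

0.079


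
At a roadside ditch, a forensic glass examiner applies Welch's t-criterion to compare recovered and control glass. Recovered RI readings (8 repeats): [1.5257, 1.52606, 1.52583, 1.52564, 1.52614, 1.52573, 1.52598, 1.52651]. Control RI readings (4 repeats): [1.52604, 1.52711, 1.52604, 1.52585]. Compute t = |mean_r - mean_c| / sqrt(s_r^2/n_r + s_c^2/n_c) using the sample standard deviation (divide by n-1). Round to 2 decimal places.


Welch's t-criterion for glass RI comparison:
Recovered mean = sum / n_r = 12.20759 / 8 = 1.5259487
Control mean = sum / n_c = 6.10504 / 4 = 1.52626
Recovered sample variance s_r^2 = 8.34411e-08
Control sample variance s_c^2 = 3.29133e-07
Welch SE (unpooled) = sqrt(s_r^2/n_r + s_c^2/n_c) = sqrt(1.04301e-08 + 8.22833e-08) = sqrt(9.27134e-08) = 0.000304489
|mean_r - mean_c| = 0.00031125
t = 0.00031125 / 0.000304489 = 1.02

1.02


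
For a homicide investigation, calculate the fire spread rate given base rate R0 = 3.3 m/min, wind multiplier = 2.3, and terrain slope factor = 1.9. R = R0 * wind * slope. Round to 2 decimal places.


Fire spread rate calculation:
R = R0 * wind_factor * slope_factor
= 3.3 * 2.3 * 1.9
= 7.59 * 1.9
= 14.42 m/min

14.42


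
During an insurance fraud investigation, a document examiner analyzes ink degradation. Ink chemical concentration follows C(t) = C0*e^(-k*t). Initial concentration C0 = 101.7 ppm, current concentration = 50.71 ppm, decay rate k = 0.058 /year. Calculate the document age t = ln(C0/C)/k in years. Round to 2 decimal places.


Document age estimation:
C0/C = 101.7 / 50.71 = 2.005522
ln(C0/C) = 0.695904
t = 0.695904 / 0.058 = 12.00 years

12.00


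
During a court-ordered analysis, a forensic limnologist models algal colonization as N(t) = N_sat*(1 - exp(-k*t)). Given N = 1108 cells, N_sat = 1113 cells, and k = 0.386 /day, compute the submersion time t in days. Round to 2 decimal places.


PMSI from diatom colonization curve:
N / N_sat = 1108 / 1113 = 0.995508
1 - N/N_sat = 0.004492
ln(1 - N/N_sat) = -5.405457
t = -ln(1 - N/N_sat) / k = -(-5.405457) / 0.386 = 14.00 days

14.00


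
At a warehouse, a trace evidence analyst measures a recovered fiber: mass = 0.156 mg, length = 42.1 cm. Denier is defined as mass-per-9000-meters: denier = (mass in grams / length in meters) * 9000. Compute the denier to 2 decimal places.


Denier calculation:
Mass in grams = 0.156 mg / 1000 = 0.000156 g
Length in meters = 42.1 cm / 100 = 0.421 m
Linear density = mass / length = 0.000156 / 0.421 = 0.00037055 g/m
Denier = (g/m) * 9000 = 0.00037055 * 9000 = 3.33

3.33


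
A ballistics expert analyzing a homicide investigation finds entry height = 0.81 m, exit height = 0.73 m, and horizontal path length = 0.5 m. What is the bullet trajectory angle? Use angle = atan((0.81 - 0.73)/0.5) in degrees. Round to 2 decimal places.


Bullet trajectory angle:
Height difference = 0.81 - 0.73 = 0.08 m
angle = atan(0.08 / 0.5)
angle = atan(0.16)
angle = 9.09 degrees

9.09


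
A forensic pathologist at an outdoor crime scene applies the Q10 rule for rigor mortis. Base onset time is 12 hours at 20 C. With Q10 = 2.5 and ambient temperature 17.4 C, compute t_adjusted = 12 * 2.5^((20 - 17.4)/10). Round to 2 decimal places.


Rigor mortis time adjustment:
Exponent = (T_ref - T_actual) / 10 = (20 - 17.4) / 10 = 0.26
Q10 factor = 2.5^0.26 = 1.26901
t_adjusted = 12 * 1.26901 = 15.23 hours

15.23


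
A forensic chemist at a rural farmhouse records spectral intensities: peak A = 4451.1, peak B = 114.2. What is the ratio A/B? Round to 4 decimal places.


Spectral peak ratio:
Peak A = 4451.1 counts
Peak B = 114.2 counts
Ratio = 4451.1 / 114.2 = 38.9764

38.9764
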